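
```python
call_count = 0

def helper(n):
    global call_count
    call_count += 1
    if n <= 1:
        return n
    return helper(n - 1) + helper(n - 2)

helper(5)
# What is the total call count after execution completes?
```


helper(5) calls helper(4) and helper(3); each non-base call branches into two more.
Let C(k) = total number of calls made by helper(k), including the call to helper(k) itself.
Base cases: C(0) = 1, C(1) = 1
Recurrence: C(k) = 1 + C(k-1) + C(k-2)
  C(2) = 1 + C(1) + C(0) = 1 + 1 + 1 = 3
  C(3) = 1 + C(2) + C(1) = 1 + 3 + 1 = 5
  C(4) = 1 + C(3) + C(2) = 1 + 5 + 3 = 9
  C(5) = 1 + C(4) + C(3) = 1 + 9 + 5 = 15
Total calls = C(5) = 15


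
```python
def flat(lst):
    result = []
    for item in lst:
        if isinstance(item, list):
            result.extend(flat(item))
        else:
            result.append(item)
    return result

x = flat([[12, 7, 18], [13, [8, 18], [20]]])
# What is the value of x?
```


flat([[12, 7, 18], [13, [8, 18], [20]]])
Processing each element:
  [12, 7, 18] is a list -> flat recursively -> [12, 7, 18]
  [13, [8, 18], [20]] is a list -> flat recursively -> [13, 8, 18, 20]
= [12, 7, 18, 13, 8, 18, 20]


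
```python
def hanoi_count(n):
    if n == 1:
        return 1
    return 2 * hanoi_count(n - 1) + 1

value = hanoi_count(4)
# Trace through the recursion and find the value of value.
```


hanoi_count(4)
= 2 * hanoi_count(3) + 1
= 2 * (2 * hanoi_count(2) + 1) + 1
= 2 * (2 * (2 * hanoi_count(1) + 1) + 1) + 1
Now compute bottom-up:
hanoi_count(1) = 1
hanoi_count(2) = 2 * 1 + 1 = 3
hanoi_count(3) = 2 * 3 + 1 = 7
hanoi_count(4) = 2 * 7 + 1 = 15
= 15


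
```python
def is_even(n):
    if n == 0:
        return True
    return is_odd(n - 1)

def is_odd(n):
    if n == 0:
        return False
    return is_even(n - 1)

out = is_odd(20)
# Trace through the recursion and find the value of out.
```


is_odd(20)
= is_even(19)
= is_odd(18)
= is_even(17)
= is_odd(16)
= is_even(15)
= is_odd(14)
= is_even(13)
= is_odd(12)
= is_even(11)
= is_odd(10)
= is_even(9)
= is_odd(8)
= is_even(7)
= is_odd(6)
= is_even(5)
= is_odd(4)
= is_even(3)
= is_odd(2)
= is_even(1)
= is_odd(0)
n == 0: return False
= False


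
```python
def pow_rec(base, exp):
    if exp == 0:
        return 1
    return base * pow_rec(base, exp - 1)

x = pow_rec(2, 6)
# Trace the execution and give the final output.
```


pow_rec(2, 6)
= 2 * pow_rec(2, 5)
= 2 * 2 * pow_rec(2, 4)
= 2 * 2 * 2 * pow_rec(2, 3)
= 2 * 2 * 2 * 2 * pow_rec(2, 2)
= 2 * 2 * 2 * 2 * 2 * pow_rec(2, 1)
= 2 * 2 * 2 * 2 * 2 * 2 * pow_rec(2, 0)
= 2 * 2 * 2 * 2 * 2 * 2 * 1
= 64


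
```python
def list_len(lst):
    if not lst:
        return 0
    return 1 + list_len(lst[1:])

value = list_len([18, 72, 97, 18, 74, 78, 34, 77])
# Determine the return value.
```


list_len([18, 72, 97, 18, 74, 78, 34, 77])
= 1 + list_len([72, 97, 18, 74, 78, 34, 77])
= 1 + 1 + list_len([97, 18, 74, 78, 34, 77])
= 1 + 1 + 1 + list_len([18, 74, 78, 34, 77])
= 1 + 1 + 1 + 1 + list_len([74, 78, 34, 77])
= 1 + 1 + 1 + 1 + 1 + list_len([78, 34, 77])
= 1 + 1 + 1 + 1 + 1 + 1 + list_len([34, 77])
= 1 + 1 + 1 + 1 + 1 + 1 + 1 + list_len([77])
= 1 + 1 + 1 + 1 + 1 + 1 + 1 + 1 + list_len([])
= 1 + 1 + 1 + 1 + 1 + 1 + 1 + 1 + 0
= 8


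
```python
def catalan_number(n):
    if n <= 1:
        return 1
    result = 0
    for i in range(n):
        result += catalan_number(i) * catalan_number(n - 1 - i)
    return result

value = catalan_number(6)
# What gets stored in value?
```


catalan_number(6)
= sum of catalan_number(i) * catalan_number(6-1-i) for i in 0..5
First compute sub-values bottom-up:
  catalan_number(0) = 1, catalan_number(1) = 1
  catalan_number(2) = 1*1 + 1*1 = 2
  catalan_number(3) = 1*2 + 1*1 + 2*1 = 5
  catalan_number(4) = 1*5 + 1*2 + 2*1 + 5*1 = 14
  catalan_number(5) = 1*14 + 1*5 + 2*2 + 5*1 + 14*1 = 42
Now catalan_number(6):
  catalan_number(0)*catalan_number(5) = 1*42 = 42
  catalan_number(1)*catalan_number(4) = 1*14 = 14
  catalan_number(2)*catalan_number(3) = 2*5 = 10
  catalan_number(3)*catalan_number(2) = 5*2 = 10
  catalan_number(4)*catalan_number(1) = 14*1 = 14
  catalan_number(5)*catalan_number(0) = 42*1 = 42
= 42 + 14 + 10 + 10 + 14 + 42
= 132


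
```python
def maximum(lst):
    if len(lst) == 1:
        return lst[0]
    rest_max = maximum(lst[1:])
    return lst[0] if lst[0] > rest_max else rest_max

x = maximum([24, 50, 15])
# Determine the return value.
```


maximum([24, 50, 15])
= compare 24 with maximum([50, 15])
= compare 50 with maximum([15])
Base: maximum([15]) = 15
compare 50 with 15: max = 50
compare 24 with 50: max = 50
= 50


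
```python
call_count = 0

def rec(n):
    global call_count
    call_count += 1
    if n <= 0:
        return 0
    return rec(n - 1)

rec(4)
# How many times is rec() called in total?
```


rec(4) calls rec(3) calls ... calls rec(0)
Total calls: 4 + 1 (for base case) = 5


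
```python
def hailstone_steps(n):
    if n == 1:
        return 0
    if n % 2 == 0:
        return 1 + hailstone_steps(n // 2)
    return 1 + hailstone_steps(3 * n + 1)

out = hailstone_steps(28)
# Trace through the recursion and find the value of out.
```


hailstone_steps(28)
28 is even -> hailstone_steps(14)
14 is even -> hailstone_steps(7)
7 is odd -> 3*7+1 = 22 -> hailstone_steps(22)
22 is even -> hailstone_steps(11)
11 is odd -> 3*11+1 = 34 -> hailstone_steps(34)
34 is even -> hailstone_steps(17)
17 is odd -> 3*17+1 = 52 -> hailstone_steps(52)
52 is even -> hailstone_steps(26)
26 is even -> hailstone_steps(13)
13 is odd -> 3*13+1 = 40 -> hailstone_steps(40)
40 is even -> hailstone_steps(20)
20 is even -> hailstone_steps(10)
10 is even -> hailstone_steps(5)
5 is odd -> 3*5+1 = 16 -> hailstone_steps(16)
16 is even -> hailstone_steps(8)
8 is even -> hailstone_steps(4)
4 is even -> hailstone_steps(2)
2 is even -> hailstone_steps(1)
Reached 1 after 18 steps
= 18


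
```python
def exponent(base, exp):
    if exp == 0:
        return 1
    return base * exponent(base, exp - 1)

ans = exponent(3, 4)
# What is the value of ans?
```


exponent(3, 4)
= 3 * exponent(3, 3)
= 3 * 3 * exponent(3, 2)
= 3 * 3 * 3 * exponent(3, 1)
= 3 * 3 * 3 * 3 * exponent(3, 0)
= 3 * 3 * 3 * 3 * 1
= 81


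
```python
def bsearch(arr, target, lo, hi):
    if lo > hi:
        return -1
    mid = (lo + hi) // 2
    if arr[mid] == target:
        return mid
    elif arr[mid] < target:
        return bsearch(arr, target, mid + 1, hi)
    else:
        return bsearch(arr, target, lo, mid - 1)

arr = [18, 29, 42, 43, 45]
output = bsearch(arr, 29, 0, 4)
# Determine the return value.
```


bsearch(arr, 29, 0, 4)
lo=0, hi=4, mid=2, arr[mid]=42
42 > 29, search left half
lo=0, hi=1, mid=0, arr[mid]=18
18 < 29, search right half
lo=1, hi=1, mid=1, arr[mid]=29
arr[1] == 29, found at index 1
= 1


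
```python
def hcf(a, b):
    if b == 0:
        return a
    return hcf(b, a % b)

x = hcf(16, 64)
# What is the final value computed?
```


hcf(16, 64)
= hcf(64, 16 % 64) = hcf(64, 16)
= hcf(16, 64 % 16) = hcf(16, 0)
b == 0, return a = 16


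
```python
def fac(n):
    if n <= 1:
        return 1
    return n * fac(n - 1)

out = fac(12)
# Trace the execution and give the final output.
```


fac(12)
= 12 * fac(11)
= 12 * 11 * fac(10)
= 12 * 11 * 10 * fac(9)
= 12 * 11 * 10 * 9 * fac(8)
= 12 * 11 * 10 * 9 * 8 * fac(7)
= 12 * 11 * 10 * 9 * 8 * 7 * fac(6)
= 12 * 11 * 10 * 9 * 8 * 7 * 6 * fac(5)
= 12 * 11 * 10 * 9 * 8 * 7 * 6 * 5 * fac(4)
= 12 * 11 * 10 * 9 * 8 * 7 * 6 * 5 * 4 * fac(3)
= 12 * 11 * 10 * 9 * 8 * 7 * 6 * 5 * 4 * 3 * fac(2)
= 12 * 11 * 10 * 9 * 8 * 7 * 6 * 5 * 4 * 3 * 2 * fac(1)
= 12 * 11 * 10 * 9 * 8 * 7 * 6 * 5 * 4 * 3 * 2 * 1
= 479001600


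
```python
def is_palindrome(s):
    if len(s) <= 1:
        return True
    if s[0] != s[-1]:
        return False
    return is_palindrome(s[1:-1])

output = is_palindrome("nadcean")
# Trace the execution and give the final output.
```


is_palindrome("nadcean")
"nadcean": s[0]='n' == s[-1]='n' -> is_palindrome("adcea")
"adcea": s[0]='a' == s[-1]='a' -> is_palindrome("dce")
"dce": s[0]='d' != s[-1]='e' -> False
= False


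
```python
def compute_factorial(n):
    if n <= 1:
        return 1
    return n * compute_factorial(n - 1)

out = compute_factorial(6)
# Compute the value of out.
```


compute_factorial(6)
= 6 * compute_factorial(5)
= 6 * 5 * compute_factorial(4)
= 6 * 5 * 4 * compute_factorial(3)
= 6 * 5 * 4 * 3 * compute_factorial(2)
= 6 * 5 * 4 * 3 * 2 * compute_factorial(1)
= 6 * 5 * 4 * 3 * 2 * 1
= 720


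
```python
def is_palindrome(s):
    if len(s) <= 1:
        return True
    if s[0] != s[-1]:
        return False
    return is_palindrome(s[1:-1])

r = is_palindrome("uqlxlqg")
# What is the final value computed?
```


is_palindrome("uqlxlqg")
"uqlxlqg": s[0]='u' != s[-1]='g' -> False
= False


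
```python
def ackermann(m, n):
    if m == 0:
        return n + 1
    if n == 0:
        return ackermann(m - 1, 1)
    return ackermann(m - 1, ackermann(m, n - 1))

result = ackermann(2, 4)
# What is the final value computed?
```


ackermann(2, 4)
= ackermann(1, ackermann(2, 3))
First compute ackermann(2, 3) = 9
= ackermann(1, 9)
= 11


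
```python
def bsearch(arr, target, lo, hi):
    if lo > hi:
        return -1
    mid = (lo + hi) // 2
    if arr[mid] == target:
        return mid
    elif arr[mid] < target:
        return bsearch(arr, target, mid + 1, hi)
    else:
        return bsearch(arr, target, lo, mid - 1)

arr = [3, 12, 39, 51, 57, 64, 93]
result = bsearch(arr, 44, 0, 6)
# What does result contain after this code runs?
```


bsearch(arr, 44, 0, 6)
lo=0, hi=6, mid=3, arr[mid]=51
51 > 44, search left half
lo=0, hi=2, mid=1, arr[mid]=12
12 < 44, search right half
lo=2, hi=2, mid=2, arr[mid]=39
39 < 44, search right half
lo > hi, target not found, return -1
= -1


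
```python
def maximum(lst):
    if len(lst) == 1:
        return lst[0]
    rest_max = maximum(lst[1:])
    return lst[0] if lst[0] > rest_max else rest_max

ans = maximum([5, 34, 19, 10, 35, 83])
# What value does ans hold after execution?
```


maximum([5, 34, 19, 10, 35, 83])
= compare 5 with maximum([34, 19, 10, 35, 83])
= compare 34 with maximum([19, 10, 35, 83])
= compare 19 with maximum([10, 35, 83])
= compare 10 with maximum([35, 83])
= compare 35 with maximum([83])
Base: maximum([83]) = 83
compare 35 with 83: max = 83
compare 10 with 83: max = 83
compare 19 with 83: max = 83
compare 34 with 83: max = 83
compare 5 with 83: max = 83
= 83


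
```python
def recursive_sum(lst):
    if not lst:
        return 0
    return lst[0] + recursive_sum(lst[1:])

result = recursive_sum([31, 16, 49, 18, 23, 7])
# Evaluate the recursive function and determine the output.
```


recursive_sum([31, 16, 49, 18, 23, 7])
= 31 + recursive_sum([16, 49, 18, 23, 7])
= 31 + 16 + recursive_sum([49, 18, 23, 7])
= 31 + 16 + 49 + recursive_sum([18, 23, 7])
= 31 + 16 + 49 + 18 + recursive_sum([23, 7])
= 31 + 16 + 49 + 18 + 23 + recursive_sum([7])
= 31 + 16 + 49 + 18 + 23 + 7 + recursive_sum([])
= 31 + 16 + 49 + 18 + 23 + 7 + 0
= 144


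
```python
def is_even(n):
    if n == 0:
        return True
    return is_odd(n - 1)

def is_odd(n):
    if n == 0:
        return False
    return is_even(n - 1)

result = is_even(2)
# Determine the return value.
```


is_even(2)
= is_odd(1)
= is_even(0)
n == 0: return True
= True


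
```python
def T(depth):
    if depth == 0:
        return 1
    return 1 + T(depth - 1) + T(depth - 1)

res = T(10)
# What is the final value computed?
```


T(10)
= 1 + T(9) + T(9)
= 1 + 2 * T(9)
T(k) = 2^(k+1) - 1
T(0) = 1
T(1) = 3
T(2) = 7
T(3) = 15
T(4) = 31
T(10) = 2^11 - 1 = 2047


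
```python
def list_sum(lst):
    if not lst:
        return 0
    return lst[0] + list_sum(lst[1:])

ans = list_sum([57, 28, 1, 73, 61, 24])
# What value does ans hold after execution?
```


list_sum([57, 28, 1, 73, 61, 24])
= 57 + list_sum([28, 1, 73, 61, 24])
= 57 + 28 + list_sum([1, 73, 61, 24])
= 57 + 28 + 1 + list_sum([73, 61, 24])
= 57 + 28 + 1 + 73 + list_sum([61, 24])
= 57 + 28 + 1 + 73 + 61 + list_sum([24])
= 57 + 28 + 1 + 73 + 61 + 24 + list_sum([])
= 57 + 28 + 1 + 73 + 61 + 24 + 0
= 244


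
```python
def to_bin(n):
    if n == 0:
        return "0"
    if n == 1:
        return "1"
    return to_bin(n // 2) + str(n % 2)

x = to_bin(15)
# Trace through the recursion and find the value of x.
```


to_bin(15)
= to_bin(7) + "1"
= to_bin(3) + "1" + "1"
= to_bin(1) + "1" + "1" + "1"
= "1" + "1" + "1" + "1"
= "1111"


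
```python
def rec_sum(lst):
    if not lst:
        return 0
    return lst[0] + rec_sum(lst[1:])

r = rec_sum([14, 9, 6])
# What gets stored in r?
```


rec_sum([14, 9, 6])
= 14 + rec_sum([9, 6])
= 14 + 9 + rec_sum([6])
= 14 + 9 + 6 + rec_sum([])
= 14 + 9 + 6 + 0
= 29


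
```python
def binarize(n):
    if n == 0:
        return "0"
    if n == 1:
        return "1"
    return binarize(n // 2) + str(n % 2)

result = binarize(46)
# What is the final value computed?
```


binarize(46)
= binarize(23) + "0"
= binarize(11) + "1" + "0"
= binarize(5) + "1" + "1" + "0"
= binarize(2) + "1" + "1" + "1" + "0"
= binarize(1) + "0" + "1" + "1" + "1" + "0"
= "1" + "0" + "1" + "1" + "1" + "0"
= "101110"


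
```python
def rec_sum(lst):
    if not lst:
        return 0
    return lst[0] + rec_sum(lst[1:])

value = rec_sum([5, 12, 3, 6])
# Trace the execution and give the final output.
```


rec_sum([5, 12, 3, 6])
= 5 + rec_sum([12, 3, 6])
= 5 + 12 + rec_sum([3, 6])
= 5 + 12 + 3 + rec_sum([6])
= 5 + 12 + 3 + 6 + rec_sum([])
= 5 + 12 + 3 + 6 + 0
= 26


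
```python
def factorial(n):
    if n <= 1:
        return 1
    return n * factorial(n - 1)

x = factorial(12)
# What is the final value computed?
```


factorial(12)
= 12 * factorial(11)
= 12 * 11 * factorial(10)
= 12 * 11 * 10 * factorial(9)
= 12 * 11 * 10 * 9 * factorial(8)
= 12 * 11 * 10 * 9 * 8 * factorial(7)
= 12 * 11 * 10 * 9 * 8 * 7 * factorial(6)
= 12 * 11 * 10 * 9 * 8 * 7 * 6 * factorial(5)
= 12 * 11 * 10 * 9 * 8 * 7 * 6 * 5 * factorial(4)
= 12 * 11 * 10 * 9 * 8 * 7 * 6 * 5 * 4 * factorial(3)
= 12 * 11 * 10 * 9 * 8 * 7 * 6 * 5 * 4 * 3 * factorial(2)
= 12 * 11 * 10 * 9 * 8 * 7 * 6 * 5 * 4 * 3 * 2 * factorial(1)
= 12 * 11 * 10 * 9 * 8 * 7 * 6 * 5 * 4 * 3 * 2 * 1
= 479001600


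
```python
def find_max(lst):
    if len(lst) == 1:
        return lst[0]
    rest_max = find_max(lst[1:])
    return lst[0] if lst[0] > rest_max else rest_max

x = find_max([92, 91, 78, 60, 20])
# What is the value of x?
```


find_max([92, 91, 78, 60, 20])
= compare 92 with find_max([91, 78, 60, 20])
= compare 91 with find_max([78, 60, 20])
= compare 78 with find_max([60, 20])
= compare 60 with find_max([20])
Base: find_max([20]) = 20
compare 60 with 20: max = 60
compare 78 with 60: max = 78
compare 91 with 78: max = 91
compare 92 with 91: max = 92
= 92


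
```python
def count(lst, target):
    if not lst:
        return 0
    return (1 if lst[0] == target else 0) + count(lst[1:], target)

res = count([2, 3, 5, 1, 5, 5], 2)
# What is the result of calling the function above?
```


count([2, 3, 5, 1, 5, 5], 2)
lst[0]=2 == 2: 1 + count([3, 5, 1, 5, 5], 2)
lst[0]=3 != 2: 0 + count([5, 1, 5, 5], 2)
lst[0]=5 != 2: 0 + count([1, 5, 5], 2)
lst[0]=1 != 2: 0 + count([5, 5], 2)
lst[0]=5 != 2: 0 + count([5], 2)
lst[0]=5 != 2: 0 + count([], 2)
= 1


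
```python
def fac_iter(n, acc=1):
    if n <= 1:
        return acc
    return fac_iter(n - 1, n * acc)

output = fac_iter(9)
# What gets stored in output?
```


fac_iter(9, 1)
= fac_iter(8, 9 * 1) = fac_iter(8, 9)
= fac_iter(7, 8 * 9) = fac_iter(7, 72)
= fac_iter(6, 7 * 72) = fac_iter(6, 504)
= fac_iter(5, 6 * 504) = fac_iter(5, 3024)
= fac_iter(4, 5 * 3024) = fac_iter(4, 15120)
= fac_iter(3, 4 * 15120) = fac_iter(3, 60480)
= fac_iter(2, 3 * 60480) = fac_iter(2, 181440)
= fac_iter(1, 2 * 181440) = fac_iter(1, 362880)
n <= 1, return acc = 362880


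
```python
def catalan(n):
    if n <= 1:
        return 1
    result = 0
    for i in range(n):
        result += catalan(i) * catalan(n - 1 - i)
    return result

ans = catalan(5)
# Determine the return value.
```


catalan(5)
= sum of catalan(i) * catalan(5-1-i) for i in 0..4
First compute sub-values bottom-up:
  catalan(0) = 1, catalan(1) = 1
  catalan(2) = 1*1 + 1*1 = 2
  catalan(3) = 1*2 + 1*1 + 2*1 = 5
  catalan(4) = 1*5 + 1*2 + 2*1 + 5*1 = 14
Now catalan(5):
  catalan(0)*catalan(4) = 1*14 = 14
  catalan(1)*catalan(3) = 1*5 = 5
  catalan(2)*catalan(2) = 2*2 = 4
  catalan(3)*catalan(1) = 5*1 = 5
  catalan(4)*catalan(0) = 14*1 = 14
= 14 + 5 + 4 + 5 + 14
= 42


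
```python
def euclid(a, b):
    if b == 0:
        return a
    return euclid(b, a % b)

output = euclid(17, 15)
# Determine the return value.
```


euclid(17, 15)
= euclid(15, 17 % 15) = euclid(15, 2)
= euclid(2, 15 % 2) = euclid(2, 1)
= euclid(1, 2 % 1) = euclid(1, 0)
b == 0, return a = 1


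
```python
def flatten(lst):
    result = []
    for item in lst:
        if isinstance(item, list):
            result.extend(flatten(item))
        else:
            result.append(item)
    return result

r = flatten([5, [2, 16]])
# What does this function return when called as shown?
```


flatten([5, [2, 16]])
Processing each element:
  5 is not a list -> append 5
  [2, 16] is a list -> flatten recursively -> [2, 16]
= [5, 2, 16]


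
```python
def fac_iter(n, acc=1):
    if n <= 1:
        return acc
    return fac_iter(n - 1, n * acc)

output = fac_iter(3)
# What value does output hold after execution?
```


fac_iter(3, 1)
= fac_iter(2, 3 * 1) = fac_iter(2, 3)
= fac_iter(1, 2 * 3) = fac_iter(1, 6)
n <= 1, return acc = 6


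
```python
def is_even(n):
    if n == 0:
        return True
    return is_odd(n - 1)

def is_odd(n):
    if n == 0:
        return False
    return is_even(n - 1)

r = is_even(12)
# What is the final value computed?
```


is_even(12)
= is_odd(11)
= is_even(10)
= is_odd(9)
= is_even(8)
= is_odd(7)
= is_even(6)
= is_odd(5)
= is_even(4)
= is_odd(3)
= is_even(2)
= is_odd(1)
= is_even(0)
n == 0: return True
= True


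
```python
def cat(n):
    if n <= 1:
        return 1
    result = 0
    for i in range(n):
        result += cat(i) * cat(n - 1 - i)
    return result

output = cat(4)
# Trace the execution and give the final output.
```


cat(4)
= sum of cat(i) * cat(4-1-i) for i in 0..3
First compute sub-values bottom-up:
  cat(0) = 1, cat(1) = 1
  cat(2) = 1*1 + 1*1 = 2
  cat(3) = 1*2 + 1*1 + 2*1 = 5
Now cat(4):
  cat(0)*cat(3) = 1*5 = 5
  cat(1)*cat(2) = 1*2 = 2
  cat(2)*cat(1) = 2*1 = 2
  cat(3)*cat(0) = 5*1 = 5
= 5 + 2 + 2 + 5
= 14


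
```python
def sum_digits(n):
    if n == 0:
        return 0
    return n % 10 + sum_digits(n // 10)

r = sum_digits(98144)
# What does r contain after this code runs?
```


sum_digits(98144)
= 4 + sum_digits(9814)
= 4 + 4 + sum_digits(981)
= 4 + 4 + 1 + sum_digits(98)
= 4 + 4 + 1 + 8 + sum_digits(9)
= 4 + 4 + 1 + 8 + 9 + sum_digits(0)
= 4 + 4 + 1 + 8 + 9 + 0
= 26


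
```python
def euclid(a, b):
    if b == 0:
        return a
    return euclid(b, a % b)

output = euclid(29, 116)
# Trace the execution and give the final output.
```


euclid(29, 116)
= euclid(116, 29 % 116) = euclid(116, 29)
= euclid(29, 116 % 29) = euclid(29, 0)
b == 0, return a = 29


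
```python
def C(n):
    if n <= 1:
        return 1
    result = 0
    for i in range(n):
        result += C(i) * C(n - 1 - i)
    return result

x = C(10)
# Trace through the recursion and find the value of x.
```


C(10)
= sum of C(i) * C(10-1-i) for i in 0..9
First compute sub-values bottom-up:
  C(0) = 1, C(1) = 1
  C(2) = 1*1 + 1*1 = 2
  C(3) = 1*2 + 1*1 + 2*1 = 5
  C(4) = 1*5 + 1*2 + 2*1 + 5*1 = 14
  C(5) = 1*14 + 1*5 + 2*2 + 5*1 + 14*1 = 42
  C(6) = 1*42 + 1*14 + 2*5 + 5*2 + 14*1 + 42*1 = 132
  C(7) = 1*132 + 1*42 + 2*14 + 5*5 + 14*2 + 42*1 + 132*1 = 429
  C(8) = 1*429 + 1*132 + 2*42 + 5*14 + 14*5 + 42*2 + 132*1 + 429*1 = 1430
  C(9) = 1*1430 + 1*429 + 2*132 + 5*42 + 14*14 + 42*5 + 132*2 + 429*1 + 1430*1 = 4862
Now C(10):
  C(0)*C(9) = 1*4862 = 4862
  C(1)*C(8) = 1*1430 = 1430
  C(2)*C(7) = 2*429 = 858
  C(3)*C(6) = 5*132 = 660
  C(4)*C(5) = 14*42 = 588
  C(5)*C(4) = 42*14 = 588
  C(6)*C(3) = 132*5 = 660
  C(7)*C(2) = 429*2 = 858
  C(8)*C(1) = 1430*1 = 1430
  C(9)*C(0) = 4862*1 = 4862
= 4862 + 1430 + 858 + 660 + 588 + 588 + 660 + 858 + 1430 + 4862
= 16796


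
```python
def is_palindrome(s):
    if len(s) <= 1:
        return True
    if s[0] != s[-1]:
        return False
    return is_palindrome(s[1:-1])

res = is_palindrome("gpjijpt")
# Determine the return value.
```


is_palindrome("gpjijpt")
"gpjijpt": s[0]='g' != s[-1]='t' -> False
= False


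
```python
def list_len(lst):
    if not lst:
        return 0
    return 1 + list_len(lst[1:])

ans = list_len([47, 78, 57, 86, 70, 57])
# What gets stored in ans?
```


list_len([47, 78, 57, 86, 70, 57])
= 1 + list_len([78, 57, 86, 70, 57])
= 1 + 1 + list_len([57, 86, 70, 57])
= 1 + 1 + 1 + list_len([86, 70, 57])
= 1 + 1 + 1 + 1 + list_len([70, 57])
= 1 + 1 + 1 + 1 + 1 + list_len([57])
= 1 + 1 + 1 + 1 + 1 + 1 + list_len([])
= 1 + 1 + 1 + 1 + 1 + 1 + 0
= 6


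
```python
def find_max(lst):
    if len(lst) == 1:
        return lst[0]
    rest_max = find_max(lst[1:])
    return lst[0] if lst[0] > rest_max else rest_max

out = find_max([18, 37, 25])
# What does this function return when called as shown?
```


find_max([18, 37, 25])
= compare 18 with find_max([37, 25])
= compare 37 with find_max([25])
Base: find_max([25]) = 25
compare 37 with 25: max = 37
compare 18 with 37: max = 37
= 37


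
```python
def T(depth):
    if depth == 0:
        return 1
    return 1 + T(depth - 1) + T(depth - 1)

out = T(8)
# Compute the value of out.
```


T(8)
= 1 + T(7) + T(7)
= 1 + 2 * T(7)
T(k) = 2^(k+1) - 1
T(0) = 1
T(1) = 3
T(2) = 7
T(3) = 15
T(4) = 31
T(8) = 2^9 - 1 = 511


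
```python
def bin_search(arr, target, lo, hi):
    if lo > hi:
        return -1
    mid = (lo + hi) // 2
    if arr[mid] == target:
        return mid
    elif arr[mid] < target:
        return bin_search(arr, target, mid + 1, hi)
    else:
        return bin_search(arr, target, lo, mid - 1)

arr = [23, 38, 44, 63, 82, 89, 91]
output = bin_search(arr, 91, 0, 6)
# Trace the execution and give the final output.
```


bin_search(arr, 91, 0, 6)
lo=0, hi=6, mid=3, arr[mid]=63
63 < 91, search right half
lo=4, hi=6, mid=5, arr[mid]=89
89 < 91, search right half
lo=6, hi=6, mid=6, arr[mid]=91
arr[6] == 91, found at index 6
= 6


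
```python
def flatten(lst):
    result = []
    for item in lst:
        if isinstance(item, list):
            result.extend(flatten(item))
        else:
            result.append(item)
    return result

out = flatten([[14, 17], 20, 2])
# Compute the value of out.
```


flatten([[14, 17], 20, 2])
Processing each element:
  [14, 17] is a list -> flatten recursively -> [14, 17]
  20 is not a list -> append 20
  2 is not a list -> append 2
= [14, 17, 20, 2]


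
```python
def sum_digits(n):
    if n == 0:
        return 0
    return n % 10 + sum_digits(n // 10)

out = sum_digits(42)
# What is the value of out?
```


sum_digits(42)
= 2 + sum_digits(4)
= 2 + 4 + sum_digits(0)
= 2 + 4 + 0
= 6


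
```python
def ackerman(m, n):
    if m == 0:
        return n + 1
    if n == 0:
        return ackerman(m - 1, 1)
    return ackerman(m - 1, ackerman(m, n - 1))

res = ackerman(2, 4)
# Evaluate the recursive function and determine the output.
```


ackerman(2, 4)
= ackerman(1, ackerman(2, 3))
First compute ackerman(2, 3) = 9
= ackerman(1, 9)
= 11


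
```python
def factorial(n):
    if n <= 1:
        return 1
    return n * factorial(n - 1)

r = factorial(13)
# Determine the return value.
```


factorial(13)
= 13 * factorial(12)
= 13 * 12 * factorial(11)
= 13 * 12 * 11 * factorial(10)
= 13 * 12 * 11 * 10 * factorial(9)
= 13 * 12 * 11 * 10 * 9 * factorial(8)
= 13 * 12 * 11 * 10 * 9 * 8 * factorial(7)
= 13 * 12 * 11 * 10 * 9 * 8 * 7 * factorial(6)
= 13 * 12 * 11 * 10 * 9 * 8 * 7 * 6 * factorial(5)
= 13 * 12 * 11 * 10 * 9 * 8 * 7 * 6 * 5 * factorial(4)
= 13 * 12 * 11 * 10 * 9 * 8 * 7 * 6 * 5 * 4 * factorial(3)
= 13 * 12 * 11 * 10 * 9 * 8 * 7 * 6 * 5 * 4 * 3 * factorial(2)
= 13 * 12 * 11 * 10 * 9 * 8 * 7 * 6 * 5 * 4 * 3 * 2 * factorial(1)
= 13 * 12 * 11 * 10 * 9 * 8 * 7 * 6 * 5 * 4 * 3 * 2 * 1
= 6227020800


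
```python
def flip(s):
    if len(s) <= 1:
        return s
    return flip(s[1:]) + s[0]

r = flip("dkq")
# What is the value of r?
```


flip("dkq")
= flip("kq") + "d"
= flip("q") + "k" + "d"
= "q" + "k" + "d"
= "qkd"


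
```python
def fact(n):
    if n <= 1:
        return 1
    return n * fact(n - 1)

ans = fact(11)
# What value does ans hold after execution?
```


fact(11)
= 11 * fact(10)
= 11 * 10 * fact(9)
= 11 * 10 * 9 * fact(8)
= 11 * 10 * 9 * 8 * fact(7)
= 11 * 10 * 9 * 8 * 7 * fact(6)
= 11 * 10 * 9 * 8 * 7 * 6 * fact(5)
= 11 * 10 * 9 * 8 * 7 * 6 * 5 * fact(4)
= 11 * 10 * 9 * 8 * 7 * 6 * 5 * 4 * fact(3)
= 11 * 10 * 9 * 8 * 7 * 6 * 5 * 4 * 3 * fact(2)
= 11 * 10 * 9 * 8 * 7 * 6 * 5 * 4 * 3 * 2 * fact(1)
= 11 * 10 * 9 * 8 * 7 * 6 * 5 * 4 * 3 * 2 * 1
= 39916800


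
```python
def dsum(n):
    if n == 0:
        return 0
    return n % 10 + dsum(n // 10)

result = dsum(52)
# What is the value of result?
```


dsum(52)
= 2 + dsum(5)
= 2 + 5 + dsum(0)
= 2 + 5 + 0
= 7


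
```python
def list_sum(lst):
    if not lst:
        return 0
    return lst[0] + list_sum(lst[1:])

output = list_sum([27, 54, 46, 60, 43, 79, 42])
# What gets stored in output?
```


list_sum([27, 54, 46, 60, 43, 79, 42])
= 27 + list_sum([54, 46, 60, 43, 79, 42])
= 27 + 54 + list_sum([46, 60, 43, 79, 42])
= 27 + 54 + 46 + list_sum([60, 43, 79, 42])
= 27 + 54 + 46 + 60 + list_sum([43, 79, 42])
= 27 + 54 + 46 + 60 + 43 + list_sum([79, 42])
= 27 + 54 + 46 + 60 + 43 + 79 + list_sum([42])
= 27 + 54 + 46 + 60 + 43 + 79 + 42 + list_sum([])
= 27 + 54 + 46 + 60 + 43 + 79 + 42 + 0
= 351


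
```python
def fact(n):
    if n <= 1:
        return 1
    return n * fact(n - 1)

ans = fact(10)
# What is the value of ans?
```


fact(10)
= 10 * fact(9)
= 10 * 9 * fact(8)
= 10 * 9 * 8 * fact(7)
= 10 * 9 * 8 * 7 * fact(6)
= 10 * 9 * 8 * 7 * 6 * fact(5)
= 10 * 9 * 8 * 7 * 6 * 5 * fact(4)
= 10 * 9 * 8 * 7 * 6 * 5 * 4 * fact(3)
= 10 * 9 * 8 * 7 * 6 * 5 * 4 * 3 * fact(2)
= 10 * 9 * 8 * 7 * 6 * 5 * 4 * 3 * 2 * fact(1)
= 10 * 9 * 8 * 7 * 6 * 5 * 4 * 3 * 2 * 1
= 3628800


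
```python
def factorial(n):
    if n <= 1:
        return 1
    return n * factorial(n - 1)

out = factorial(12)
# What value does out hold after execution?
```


factorial(12)
= 12 * factorial(11)
= 12 * 11 * factorial(10)
= 12 * 11 * 10 * factorial(9)
= 12 * 11 * 10 * 9 * factorial(8)
= 12 * 11 * 10 * 9 * 8 * factorial(7)
= 12 * 11 * 10 * 9 * 8 * 7 * factorial(6)
= 12 * 11 * 10 * 9 * 8 * 7 * 6 * factorial(5)
= 12 * 11 * 10 * 9 * 8 * 7 * 6 * 5 * factorial(4)
= 12 * 11 * 10 * 9 * 8 * 7 * 6 * 5 * 4 * factorial(3)
= 12 * 11 * 10 * 9 * 8 * 7 * 6 * 5 * 4 * 3 * factorial(2)
= 12 * 11 * 10 * 9 * 8 * 7 * 6 * 5 * 4 * 3 * 2 * factorial(1)
= 12 * 11 * 10 * 9 * 8 * 7 * 6 * 5 * 4 * 3 * 2 * 1
= 479001600


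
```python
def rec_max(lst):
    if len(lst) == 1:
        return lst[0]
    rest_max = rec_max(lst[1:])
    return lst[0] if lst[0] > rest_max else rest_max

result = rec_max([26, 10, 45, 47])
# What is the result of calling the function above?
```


rec_max([26, 10, 45, 47])
= compare 26 with rec_max([10, 45, 47])
= compare 10 with rec_max([45, 47])
= compare 45 with rec_max([47])
Base: rec_max([47]) = 47
compare 45 with 47: max = 47
compare 10 with 47: max = 47
compare 26 with 47: max = 47
= 47


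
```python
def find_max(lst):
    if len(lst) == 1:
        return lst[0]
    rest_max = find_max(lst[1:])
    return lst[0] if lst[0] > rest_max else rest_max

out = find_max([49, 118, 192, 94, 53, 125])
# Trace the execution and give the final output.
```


find_max([49, 118, 192, 94, 53, 125])
= compare 49 with find_max([118, 192, 94, 53, 125])
= compare 118 with find_max([192, 94, 53, 125])
= compare 192 with find_max([94, 53, 125])
= compare 94 with find_max([53, 125])
= compare 53 with find_max([125])
Base: find_max([125]) = 125
compare 53 with 125: max = 125
compare 94 with 125: max = 125
compare 192 with 125: max = 192
compare 118 with 192: max = 192
compare 49 with 192: max = 192
= 192


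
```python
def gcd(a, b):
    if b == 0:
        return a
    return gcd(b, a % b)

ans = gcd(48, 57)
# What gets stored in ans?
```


gcd(48, 57)
= gcd(57, 48 % 57) = gcd(57, 48)
= gcd(48, 57 % 48) = gcd(48, 9)
= gcd(9, 48 % 9) = gcd(9, 3)
= gcd(3, 9 % 3) = gcd(3, 0)
b == 0, return a = 3


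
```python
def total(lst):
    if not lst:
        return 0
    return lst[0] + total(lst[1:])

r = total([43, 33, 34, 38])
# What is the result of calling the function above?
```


total([43, 33, 34, 38])
= 43 + total([33, 34, 38])
= 43 + 33 + total([34, 38])
= 43 + 33 + 34 + total([38])
= 43 + 33 + 34 + 38 + total([])
= 43 + 33 + 34 + 38 + 0
= 148


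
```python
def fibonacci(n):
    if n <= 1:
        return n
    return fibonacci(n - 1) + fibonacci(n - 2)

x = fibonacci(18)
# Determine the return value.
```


fibonacci(18)
= fibonacci(17) + fibonacci(16)
= (fibonacci(16) + fibonacci(15)) + fibonacci(16)
Computing bottom-up: fibonacci(0)=0, fibonacci(1)=1, fibonacci(2)=1, fibonacci(3)=2, fibonacci(4)=3, fibonacci(5)=5, fibonacci(6)=8, fibonacci(7)=13, fibonacci(8)=21, fibonacci(9)=34, fibonacci(10)=55, fibonacci(11)=89, fibonacci(12)=144, fibonacci(13)=233, fibonacci(14)=377, fibonacci(15)=610, fibonacci(16)=987, fibonacci(17)=1597, fibonacci(18)=2584
= 2584


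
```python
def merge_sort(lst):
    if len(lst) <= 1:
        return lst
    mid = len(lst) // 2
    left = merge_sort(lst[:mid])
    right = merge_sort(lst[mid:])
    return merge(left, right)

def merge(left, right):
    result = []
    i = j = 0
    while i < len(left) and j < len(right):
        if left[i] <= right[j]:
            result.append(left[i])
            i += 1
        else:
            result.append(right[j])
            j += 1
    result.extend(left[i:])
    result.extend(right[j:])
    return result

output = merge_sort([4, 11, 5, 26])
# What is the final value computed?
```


merge_sort([4, 11, 5, 26])
Split into [4, 11] and [5, 26]
Left sorted: [4, 11]
Right sorted: [5, 26]
Merge [4, 11] and [5, 26]
= [4, 5, 11, 26]


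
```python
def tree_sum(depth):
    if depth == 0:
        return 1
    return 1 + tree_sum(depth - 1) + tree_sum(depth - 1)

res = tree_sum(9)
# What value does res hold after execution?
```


tree_sum(9)
= 1 + tree_sum(8) + tree_sum(8)
= 1 + 2 * tree_sum(8)
tree_sum(k) = 2^(k+1) - 1
tree_sum(0) = 1
tree_sum(1) = 3
tree_sum(2) = 7
tree_sum(3) = 15
tree_sum(4) = 31
tree_sum(9) = 2^10 - 1 = 1023


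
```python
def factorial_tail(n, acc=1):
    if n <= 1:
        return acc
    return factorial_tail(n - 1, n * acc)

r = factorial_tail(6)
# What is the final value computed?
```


factorial_tail(6, 1)
= factorial_tail(5, 6 * 1) = factorial_tail(5, 6)
= factorial_tail(4, 5 * 6) = factorial_tail(4, 30)
= factorial_tail(3, 4 * 30) = factorial_tail(3, 120)
= factorial_tail(2, 3 * 120) = factorial_tail(2, 360)
= factorial_tail(1, 2 * 360) = factorial_tail(1, 720)
n <= 1, return acc = 720


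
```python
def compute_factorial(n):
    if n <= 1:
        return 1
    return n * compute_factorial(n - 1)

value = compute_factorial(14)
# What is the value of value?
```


compute_factorial(14)
= 14 * compute_factorial(13)
= 14 * 13 * compute_factorial(12)
= 14 * 13 * 12 * compute_factorial(11)
= 14 * 13 * 12 * 11 * compute_factorial(10)
= 14 * 13 * 12 * 11 * 10 * compute_factorial(9)
= 14 * 13 * 12 * 11 * 10 * 9 * compute_factorial(8)
= 14 * 13 * 12 * 11 * 10 * 9 * 8 * compute_factorial(7)
= 14 * 13 * 12 * 11 * 10 * 9 * 8 * 7 * compute_factorial(6)
= 14 * 13 * 12 * 11 * 10 * 9 * 8 * 7 * 6 * compute_factorial(5)
= 14 * 13 * 12 * 11 * 10 * 9 * 8 * 7 * 6 * 5 * compute_factorial(4)
= 14 * 13 * 12 * 11 * 10 * 9 * 8 * 7 * 6 * 5 * 4 * compute_factorial(3)
= 14 * 13 * 12 * 11 * 10 * 9 * 8 * 7 * 6 * 5 * 4 * 3 * compute_factorial(2)
= 14 * 13 * 12 * 11 * 10 * 9 * 8 * 7 * 6 * 5 * 4 * 3 * 2 * compute_factorial(1)
= 14 * 13 * 12 * 11 * 10 * 9 * 8 * 7 * 6 * 5 * 4 * 3 * 2 * 1
= 87178291200


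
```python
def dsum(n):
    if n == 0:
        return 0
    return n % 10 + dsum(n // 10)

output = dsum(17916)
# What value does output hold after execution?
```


dsum(17916)
= 6 + dsum(1791)
= 6 + 1 + dsum(179)
= 6 + 1 + 9 + dsum(17)
= 6 + 1 + 9 + 7 + dsum(1)
= 6 + 1 + 9 + 7 + 1 + dsum(0)
= 6 + 1 + 9 + 7 + 1 + 0
= 24


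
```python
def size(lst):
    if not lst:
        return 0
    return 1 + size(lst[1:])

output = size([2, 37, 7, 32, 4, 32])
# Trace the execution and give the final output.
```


size([2, 37, 7, 32, 4, 32])
= 1 + size([37, 7, 32, 4, 32])
= 1 + 1 + size([7, 32, 4, 32])
= 1 + 1 + 1 + size([32, 4, 32])
= 1 + 1 + 1 + 1 + size([4, 32])
= 1 + 1 + 1 + 1 + 1 + size([32])
= 1 + 1 + 1 + 1 + 1 + 1 + size([])
= 1 + 1 + 1 + 1 + 1 + 1 + 0
= 6


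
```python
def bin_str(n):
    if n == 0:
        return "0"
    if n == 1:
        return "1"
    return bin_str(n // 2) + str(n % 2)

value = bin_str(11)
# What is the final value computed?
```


bin_str(11)
= bin_str(5) + "1"
= bin_str(2) + "1" + "1"
= bin_str(1) + "0" + "1" + "1"
= "1" + "0" + "1" + "1"
= "1011"


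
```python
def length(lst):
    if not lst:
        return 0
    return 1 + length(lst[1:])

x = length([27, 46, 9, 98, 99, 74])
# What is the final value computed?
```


length([27, 46, 9, 98, 99, 74])
= 1 + length([46, 9, 98, 99, 74])
= 1 + 1 + length([9, 98, 99, 74])
= 1 + 1 + 1 + length([98, 99, 74])
= 1 + 1 + 1 + 1 + length([99, 74])
= 1 + 1 + 1 + 1 + 1 + length([74])
= 1 + 1 + 1 + 1 + 1 + 1 + length([])
= 1 + 1 + 1 + 1 + 1 + 1 + 0
= 6


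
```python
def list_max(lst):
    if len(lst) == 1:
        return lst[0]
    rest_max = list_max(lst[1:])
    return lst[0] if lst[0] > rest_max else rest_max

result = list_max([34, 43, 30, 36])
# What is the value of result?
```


list_max([34, 43, 30, 36])
= compare 34 with list_max([43, 30, 36])
= compare 43 with list_max([30, 36])
= compare 30 with list_max([36])
Base: list_max([36]) = 36
compare 30 with 36: max = 36
compare 43 with 36: max = 43
compare 34 with 43: max = 43
= 43


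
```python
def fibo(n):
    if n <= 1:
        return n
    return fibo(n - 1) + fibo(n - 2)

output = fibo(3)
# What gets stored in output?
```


fibo(3)
= fibo(2) + fibo(1)
Computing bottom-up: fibo(0)=0, fibo(1)=1, fibo(2)=1, fibo(3)=2
= 2


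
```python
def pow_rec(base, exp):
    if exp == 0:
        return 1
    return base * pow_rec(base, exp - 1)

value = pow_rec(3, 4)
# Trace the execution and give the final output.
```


pow_rec(3, 4)
= 3 * pow_rec(3, 3)
= 3 * 3 * pow_rec(3, 2)
= 3 * 3 * 3 * pow_rec(3, 1)
= 3 * 3 * 3 * 3 * pow_rec(3, 0)
= 3 * 3 * 3 * 3 * 1
= 81


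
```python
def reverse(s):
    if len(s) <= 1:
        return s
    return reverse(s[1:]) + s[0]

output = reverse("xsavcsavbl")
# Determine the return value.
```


reverse("xsavcsavbl")
= reverse("savcsavbl") + "x"
= reverse("avcsavbl") + "s" + "x"
= reverse("vcsavbl") + "a" + "s" + "x"
= reverse("csavbl") + "v" + "a" + "s" + "x"
= reverse("savbl") + "c" + "v" + "a" + "s" + "x"
= reverse("avbl") + "s" + "c" + "v" + "a" + "s" + "x"
= reverse("vbl") + "a" + "s" + "c" + "v" + "a" + "s" + "x"
= reverse("bl") + "v" + "a" + "s" + "c" + "v" + "a" + "s" + "x"
= reverse("l") + "b" + "v" + "a" + "s" + "c" + "v" + "a" + "s" + "x"
= "l" + "b" + "v" + "a" + "s" + "c" + "v" + "a" + "s" + "x"
= "lbvascvasx"


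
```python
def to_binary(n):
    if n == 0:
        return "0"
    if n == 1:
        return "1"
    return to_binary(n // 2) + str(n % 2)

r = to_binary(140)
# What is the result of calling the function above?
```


to_binary(140)
= to_binary(70) + "0"
= to_binary(35) + "0" + "0"
= to_binary(17) + "1" + "0" + "0"
= to_binary(8) + "1" + "1" + "0" + "0"
= to_binary(4) + "0" + "1" + "1" + "0" + "0"
= to_binary(2) + "0" + "0" + "1" + "1" + "0" + "0"
= to_binary(1) + "0" + "0" + "0" + "1" + "1" + "0" + "0"
= "1" + "0" + "0" + "0" + "1" + "1" + "0" + "0"
= "10001100"


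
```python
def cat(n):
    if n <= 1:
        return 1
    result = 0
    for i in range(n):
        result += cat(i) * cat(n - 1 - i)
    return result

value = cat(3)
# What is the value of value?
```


cat(3)
= sum of cat(i) * cat(3-1-i) for i in 0..2
First compute sub-values bottom-up:
  cat(0) = 1, cat(1) = 1
  cat(2) = 1*1 + 1*1 = 2
Now cat(3):
  cat(0)*cat(2) = 1*2 = 2
  cat(1)*cat(1) = 1*1 = 1
  cat(2)*cat(0) = 2*1 = 2
= 2 + 1 + 2
= 5


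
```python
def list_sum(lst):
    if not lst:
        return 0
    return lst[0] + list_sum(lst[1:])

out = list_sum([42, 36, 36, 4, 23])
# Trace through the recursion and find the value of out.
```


list_sum([42, 36, 36, 4, 23])
= 42 + list_sum([36, 36, 4, 23])
= 42 + 36 + list_sum([36, 4, 23])
= 42 + 36 + 36 + list_sum([4, 23])
= 42 + 36 + 36 + 4 + list_sum([23])
= 42 + 36 + 36 + 4 + 23 + list_sum([])
= 42 + 36 + 36 + 4 + 23 + 0
= 141


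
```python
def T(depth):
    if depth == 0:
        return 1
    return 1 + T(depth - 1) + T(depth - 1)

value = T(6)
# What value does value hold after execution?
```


T(6)
= 1 + T(5) + T(5)
= 1 + 2 * T(5)
T(k) = 2^(k+1) - 1
T(0) = 1
T(1) = 3
T(2) = 7
T(3) = 15
T(4) = 31
T(6) = 2^7 - 1 = 127


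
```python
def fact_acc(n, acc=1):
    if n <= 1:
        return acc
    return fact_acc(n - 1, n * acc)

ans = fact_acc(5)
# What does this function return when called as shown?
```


fact_acc(5, 1)
= fact_acc(4, 5 * 1) = fact_acc(4, 5)
= fact_acc(3, 4 * 5) = fact_acc(3, 20)
= fact_acc(2, 3 * 20) = fact_acc(2, 60)
= fact_acc(1, 2 * 60) = fact_acc(1, 120)
n <= 1, return acc = 120


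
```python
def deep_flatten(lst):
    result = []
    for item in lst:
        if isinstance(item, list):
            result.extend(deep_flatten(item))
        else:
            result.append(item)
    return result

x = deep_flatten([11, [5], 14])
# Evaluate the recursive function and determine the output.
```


deep_flatten([11, [5], 14])
Processing each element:
  11 is not a list -> append 11
  [5] is a list -> deep_flatten recursively -> [5]
  14 is not a list -> append 14
= [11, 5, 14]


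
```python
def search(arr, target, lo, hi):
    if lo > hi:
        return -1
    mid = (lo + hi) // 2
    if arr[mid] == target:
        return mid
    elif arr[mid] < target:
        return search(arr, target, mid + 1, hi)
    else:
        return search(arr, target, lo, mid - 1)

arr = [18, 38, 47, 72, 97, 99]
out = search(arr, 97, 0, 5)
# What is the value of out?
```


search(arr, 97, 0, 5)
lo=0, hi=5, mid=2, arr[mid]=47
47 < 97, search right half
lo=3, hi=5, mid=4, arr[mid]=97
arr[4] == 97, found at index 4
= 4


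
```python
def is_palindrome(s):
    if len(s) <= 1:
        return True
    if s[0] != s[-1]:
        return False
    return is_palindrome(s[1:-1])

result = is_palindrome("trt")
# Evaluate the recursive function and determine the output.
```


is_palindrome("trt")
"trt": s[0]='t' == s[-1]='t' -> is_palindrome("r")
"r": len <= 1 -> True
= True


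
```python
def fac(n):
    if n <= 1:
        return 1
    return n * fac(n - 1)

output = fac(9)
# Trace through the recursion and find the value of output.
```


fac(9)
= 9 * fac(8)
= 9 * 8 * fac(7)
= 9 * 8 * 7 * fac(6)
= 9 * 8 * 7 * 6 * fac(5)
= 9 * 8 * 7 * 6 * 5 * fac(4)
= 9 * 8 * 7 * 6 * 5 * 4 * fac(3)
= 9 * 8 * 7 * 6 * 5 * 4 * 3 * fac(2)
= 9 * 8 * 7 * 6 * 5 * 4 * 3 * 2 * fac(1)
= 9 * 8 * 7 * 6 * 5 * 4 * 3 * 2 * 1
= 362880


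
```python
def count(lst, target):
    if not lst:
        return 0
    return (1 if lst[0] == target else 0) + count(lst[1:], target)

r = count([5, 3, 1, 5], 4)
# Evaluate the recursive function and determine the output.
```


count([5, 3, 1, 5], 4)
lst[0]=5 != 4: 0 + count([3, 1, 5], 4)
lst[0]=3 != 4: 0 + count([1, 5], 4)
lst[0]=1 != 4: 0 + count([5], 4)
lst[0]=5 != 4: 0 + count([], 4)
= 0


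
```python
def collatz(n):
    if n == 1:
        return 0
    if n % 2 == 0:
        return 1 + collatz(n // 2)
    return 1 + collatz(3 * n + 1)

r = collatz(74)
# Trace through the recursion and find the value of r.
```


collatz(74)
74 is even -> collatz(37)
37 is odd -> 3*37+1 = 112 -> collatz(112)
112 is even -> collatz(56)
56 is even -> collatz(28)
28 is even -> collatz(14)
14 is even -> collatz(7)
7 is odd -> 3*7+1 = 22 -> collatz(22)
22 is even -> collatz(11)
11 is odd -> 3*11+1 = 34 -> collatz(34)
34 is even -> collatz(17)
17 is odd -> 3*17+1 = 52 -> collatz(52)
52 is even -> collatz(26)
26 is even -> collatz(13)
13 is odd -> 3*13+1 = 40 -> collatz(40)
40 is even -> collatz(20)
20 is even -> collatz(10)
10 is even -> collatz(5)
5 is odd -> 3*5+1 = 16 -> collatz(16)
16 is even -> collatz(8)
8 is even -> collatz(4)
4 is even -> collatz(2)
2 is even -> collatz(1)
Reached 1 after 22 steps
= 22
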